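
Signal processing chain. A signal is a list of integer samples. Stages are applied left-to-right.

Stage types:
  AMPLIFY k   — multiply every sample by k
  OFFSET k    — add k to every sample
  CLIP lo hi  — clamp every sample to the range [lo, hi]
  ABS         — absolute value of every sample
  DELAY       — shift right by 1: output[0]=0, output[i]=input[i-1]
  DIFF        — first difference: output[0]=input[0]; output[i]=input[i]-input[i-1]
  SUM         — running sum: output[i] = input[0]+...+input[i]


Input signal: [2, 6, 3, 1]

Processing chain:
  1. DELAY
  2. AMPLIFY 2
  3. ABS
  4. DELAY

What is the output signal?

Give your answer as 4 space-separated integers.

Input: [2, 6, 3, 1]
Stage 1 (DELAY): [0, 2, 6, 3] = [0, 2, 6, 3] -> [0, 2, 6, 3]
Stage 2 (AMPLIFY 2): 0*2=0, 2*2=4, 6*2=12, 3*2=6 -> [0, 4, 12, 6]
Stage 3 (ABS): |0|=0, |4|=4, |12|=12, |6|=6 -> [0, 4, 12, 6]
Stage 4 (DELAY): [0, 0, 4, 12] = [0, 0, 4, 12] -> [0, 0, 4, 12]

Answer: 0 0 4 12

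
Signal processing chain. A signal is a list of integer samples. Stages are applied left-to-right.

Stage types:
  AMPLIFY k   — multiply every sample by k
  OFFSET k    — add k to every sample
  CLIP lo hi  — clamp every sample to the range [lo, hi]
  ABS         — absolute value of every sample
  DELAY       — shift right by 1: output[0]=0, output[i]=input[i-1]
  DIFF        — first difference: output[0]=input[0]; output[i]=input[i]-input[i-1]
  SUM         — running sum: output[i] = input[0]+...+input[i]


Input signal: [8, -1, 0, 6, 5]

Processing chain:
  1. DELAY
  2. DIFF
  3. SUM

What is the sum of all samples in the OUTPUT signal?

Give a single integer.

Answer: 13

Derivation:
Input: [8, -1, 0, 6, 5]
Stage 1 (DELAY): [0, 8, -1, 0, 6] = [0, 8, -1, 0, 6] -> [0, 8, -1, 0, 6]
Stage 2 (DIFF): s[0]=0, 8-0=8, -1-8=-9, 0--1=1, 6-0=6 -> [0, 8, -9, 1, 6]
Stage 3 (SUM): sum[0..0]=0, sum[0..1]=8, sum[0..2]=-1, sum[0..3]=0, sum[0..4]=6 -> [0, 8, -1, 0, 6]
Output sum: 13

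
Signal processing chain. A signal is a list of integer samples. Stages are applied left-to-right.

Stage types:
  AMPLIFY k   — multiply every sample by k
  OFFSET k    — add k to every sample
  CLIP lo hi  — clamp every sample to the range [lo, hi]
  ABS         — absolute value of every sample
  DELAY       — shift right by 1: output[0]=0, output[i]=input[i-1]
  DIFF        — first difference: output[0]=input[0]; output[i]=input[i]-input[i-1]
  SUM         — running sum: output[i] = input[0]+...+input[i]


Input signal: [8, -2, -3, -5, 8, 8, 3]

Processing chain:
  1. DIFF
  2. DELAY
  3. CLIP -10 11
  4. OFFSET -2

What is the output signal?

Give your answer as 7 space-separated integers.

Answer: -2 6 -12 -3 -4 9 -2

Derivation:
Input: [8, -2, -3, -5, 8, 8, 3]
Stage 1 (DIFF): s[0]=8, -2-8=-10, -3--2=-1, -5--3=-2, 8--5=13, 8-8=0, 3-8=-5 -> [8, -10, -1, -2, 13, 0, -5]
Stage 2 (DELAY): [0, 8, -10, -1, -2, 13, 0] = [0, 8, -10, -1, -2, 13, 0] -> [0, 8, -10, -1, -2, 13, 0]
Stage 3 (CLIP -10 11): clip(0,-10,11)=0, clip(8,-10,11)=8, clip(-10,-10,11)=-10, clip(-1,-10,11)=-1, clip(-2,-10,11)=-2, clip(13,-10,11)=11, clip(0,-10,11)=0 -> [0, 8, -10, -1, -2, 11, 0]
Stage 4 (OFFSET -2): 0+-2=-2, 8+-2=6, -10+-2=-12, -1+-2=-3, -2+-2=-4, 11+-2=9, 0+-2=-2 -> [-2, 6, -12, -3, -4, 9, -2]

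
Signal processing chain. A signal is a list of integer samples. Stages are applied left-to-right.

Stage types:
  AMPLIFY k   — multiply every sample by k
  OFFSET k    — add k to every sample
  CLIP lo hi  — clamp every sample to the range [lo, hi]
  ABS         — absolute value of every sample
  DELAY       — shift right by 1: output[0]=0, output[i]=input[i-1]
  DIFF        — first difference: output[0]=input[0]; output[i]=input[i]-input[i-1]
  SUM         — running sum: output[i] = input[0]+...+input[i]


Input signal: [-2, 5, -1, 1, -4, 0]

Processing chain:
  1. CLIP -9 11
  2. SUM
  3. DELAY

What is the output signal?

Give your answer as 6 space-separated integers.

Answer: 0 -2 3 2 3 -1

Derivation:
Input: [-2, 5, -1, 1, -4, 0]
Stage 1 (CLIP -9 11): clip(-2,-9,11)=-2, clip(5,-9,11)=5, clip(-1,-9,11)=-1, clip(1,-9,11)=1, clip(-4,-9,11)=-4, clip(0,-9,11)=0 -> [-2, 5, -1, 1, -4, 0]
Stage 2 (SUM): sum[0..0]=-2, sum[0..1]=3, sum[0..2]=2, sum[0..3]=3, sum[0..4]=-1, sum[0..5]=-1 -> [-2, 3, 2, 3, -1, -1]
Stage 3 (DELAY): [0, -2, 3, 2, 3, -1] = [0, -2, 3, 2, 3, -1] -> [0, -2, 3, 2, 3, -1]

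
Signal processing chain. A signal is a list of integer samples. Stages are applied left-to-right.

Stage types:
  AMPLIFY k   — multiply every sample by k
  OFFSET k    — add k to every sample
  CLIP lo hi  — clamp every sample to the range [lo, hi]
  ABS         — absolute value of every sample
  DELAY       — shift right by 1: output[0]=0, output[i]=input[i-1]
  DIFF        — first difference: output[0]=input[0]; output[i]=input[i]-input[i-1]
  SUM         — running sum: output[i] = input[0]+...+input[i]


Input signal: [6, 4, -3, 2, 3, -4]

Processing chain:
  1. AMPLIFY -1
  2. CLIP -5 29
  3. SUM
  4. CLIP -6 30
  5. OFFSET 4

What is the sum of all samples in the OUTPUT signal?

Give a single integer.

Input: [6, 4, -3, 2, 3, -4]
Stage 1 (AMPLIFY -1): 6*-1=-6, 4*-1=-4, -3*-1=3, 2*-1=-2, 3*-1=-3, -4*-1=4 -> [-6, -4, 3, -2, -3, 4]
Stage 2 (CLIP -5 29): clip(-6,-5,29)=-5, clip(-4,-5,29)=-4, clip(3,-5,29)=3, clip(-2,-5,29)=-2, clip(-3,-5,29)=-3, clip(4,-5,29)=4 -> [-5, -4, 3, -2, -3, 4]
Stage 3 (SUM): sum[0..0]=-5, sum[0..1]=-9, sum[0..2]=-6, sum[0..3]=-8, sum[0..4]=-11, sum[0..5]=-7 -> [-5, -9, -6, -8, -11, -7]
Stage 4 (CLIP -6 30): clip(-5,-6,30)=-5, clip(-9,-6,30)=-6, clip(-6,-6,30)=-6, clip(-8,-6,30)=-6, clip(-11,-6,30)=-6, clip(-7,-6,30)=-6 -> [-5, -6, -6, -6, -6, -6]
Stage 5 (OFFSET 4): -5+4=-1, -6+4=-2, -6+4=-2, -6+4=-2, -6+4=-2, -6+4=-2 -> [-1, -2, -2, -2, -2, -2]
Output sum: -11

Answer: -11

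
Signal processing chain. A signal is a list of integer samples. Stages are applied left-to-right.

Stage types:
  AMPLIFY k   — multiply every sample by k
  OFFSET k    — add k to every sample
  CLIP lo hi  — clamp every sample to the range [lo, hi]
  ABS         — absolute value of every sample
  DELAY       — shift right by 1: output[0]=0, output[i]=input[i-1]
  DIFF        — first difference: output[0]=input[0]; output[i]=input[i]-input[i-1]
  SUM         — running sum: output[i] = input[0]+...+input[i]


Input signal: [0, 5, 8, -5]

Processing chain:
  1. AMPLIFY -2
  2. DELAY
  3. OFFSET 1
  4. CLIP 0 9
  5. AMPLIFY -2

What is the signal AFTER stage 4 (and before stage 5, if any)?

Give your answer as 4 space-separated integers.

Answer: 1 1 0 0

Derivation:
Input: [0, 5, 8, -5]
Stage 1 (AMPLIFY -2): 0*-2=0, 5*-2=-10, 8*-2=-16, -5*-2=10 -> [0, -10, -16, 10]
Stage 2 (DELAY): [0, 0, -10, -16] = [0, 0, -10, -16] -> [0, 0, -10, -16]
Stage 3 (OFFSET 1): 0+1=1, 0+1=1, -10+1=-9, -16+1=-15 -> [1, 1, -9, -15]
Stage 4 (CLIP 0 9): clip(1,0,9)=1, clip(1,0,9)=1, clip(-9,0,9)=0, clip(-15,0,9)=0 -> [1, 1, 0, 0]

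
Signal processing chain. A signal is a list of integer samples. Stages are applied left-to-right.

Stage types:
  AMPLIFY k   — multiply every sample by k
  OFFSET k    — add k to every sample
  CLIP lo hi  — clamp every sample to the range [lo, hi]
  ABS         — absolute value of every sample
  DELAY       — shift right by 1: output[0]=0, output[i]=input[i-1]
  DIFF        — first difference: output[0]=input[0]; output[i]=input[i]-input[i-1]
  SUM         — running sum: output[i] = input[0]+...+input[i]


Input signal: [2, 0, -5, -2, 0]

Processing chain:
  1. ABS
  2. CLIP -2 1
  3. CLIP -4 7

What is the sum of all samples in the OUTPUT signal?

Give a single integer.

Input: [2, 0, -5, -2, 0]
Stage 1 (ABS): |2|=2, |0|=0, |-5|=5, |-2|=2, |0|=0 -> [2, 0, 5, 2, 0]
Stage 2 (CLIP -2 1): clip(2,-2,1)=1, clip(0,-2,1)=0, clip(5,-2,1)=1, clip(2,-2,1)=1, clip(0,-2,1)=0 -> [1, 0, 1, 1, 0]
Stage 3 (CLIP -4 7): clip(1,-4,7)=1, clip(0,-4,7)=0, clip(1,-4,7)=1, clip(1,-4,7)=1, clip(0,-4,7)=0 -> [1, 0, 1, 1, 0]
Output sum: 3

Answer: 3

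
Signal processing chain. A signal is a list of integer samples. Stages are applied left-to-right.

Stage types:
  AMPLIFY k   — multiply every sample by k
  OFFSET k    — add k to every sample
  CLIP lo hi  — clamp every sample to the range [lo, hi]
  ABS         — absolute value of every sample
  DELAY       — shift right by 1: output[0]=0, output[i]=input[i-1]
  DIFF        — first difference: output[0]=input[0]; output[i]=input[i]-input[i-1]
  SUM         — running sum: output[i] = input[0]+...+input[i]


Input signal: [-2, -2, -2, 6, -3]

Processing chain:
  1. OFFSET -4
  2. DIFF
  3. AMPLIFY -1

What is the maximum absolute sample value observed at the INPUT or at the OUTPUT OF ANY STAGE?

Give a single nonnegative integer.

Answer: 9

Derivation:
Input: [-2, -2, -2, 6, -3] (max |s|=6)
Stage 1 (OFFSET -4): -2+-4=-6, -2+-4=-6, -2+-4=-6, 6+-4=2, -3+-4=-7 -> [-6, -6, -6, 2, -7] (max |s|=7)
Stage 2 (DIFF): s[0]=-6, -6--6=0, -6--6=0, 2--6=8, -7-2=-9 -> [-6, 0, 0, 8, -9] (max |s|=9)
Stage 3 (AMPLIFY -1): -6*-1=6, 0*-1=0, 0*-1=0, 8*-1=-8, -9*-1=9 -> [6, 0, 0, -8, 9] (max |s|=9)
Overall max amplitude: 9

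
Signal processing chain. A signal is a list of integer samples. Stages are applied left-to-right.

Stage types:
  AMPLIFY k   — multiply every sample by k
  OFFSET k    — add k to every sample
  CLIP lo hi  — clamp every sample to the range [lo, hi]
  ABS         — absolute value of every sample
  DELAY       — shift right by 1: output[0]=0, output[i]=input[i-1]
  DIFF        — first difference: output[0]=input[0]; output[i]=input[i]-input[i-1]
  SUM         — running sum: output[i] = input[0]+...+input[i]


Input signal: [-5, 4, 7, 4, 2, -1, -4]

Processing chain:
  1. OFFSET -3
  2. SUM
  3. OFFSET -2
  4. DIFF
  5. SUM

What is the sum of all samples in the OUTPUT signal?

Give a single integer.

Answer: -58

Derivation:
Input: [-5, 4, 7, 4, 2, -1, -4]
Stage 1 (OFFSET -3): -5+-3=-8, 4+-3=1, 7+-3=4, 4+-3=1, 2+-3=-1, -1+-3=-4, -4+-3=-7 -> [-8, 1, 4, 1, -1, -4, -7]
Stage 2 (SUM): sum[0..0]=-8, sum[0..1]=-7, sum[0..2]=-3, sum[0..3]=-2, sum[0..4]=-3, sum[0..5]=-7, sum[0..6]=-14 -> [-8, -7, -3, -2, -3, -7, -14]
Stage 3 (OFFSET -2): -8+-2=-10, -7+-2=-9, -3+-2=-5, -2+-2=-4, -3+-2=-5, -7+-2=-9, -14+-2=-16 -> [-10, -9, -5, -4, -5, -9, -16]
Stage 4 (DIFF): s[0]=-10, -9--10=1, -5--9=4, -4--5=1, -5--4=-1, -9--5=-4, -16--9=-7 -> [-10, 1, 4, 1, -1, -4, -7]
Stage 5 (SUM): sum[0..0]=-10, sum[0..1]=-9, sum[0..2]=-5, sum[0..3]=-4, sum[0..4]=-5, sum[0..5]=-9, sum[0..6]=-16 -> [-10, -9, -5, -4, -5, -9, -16]
Output sum: -58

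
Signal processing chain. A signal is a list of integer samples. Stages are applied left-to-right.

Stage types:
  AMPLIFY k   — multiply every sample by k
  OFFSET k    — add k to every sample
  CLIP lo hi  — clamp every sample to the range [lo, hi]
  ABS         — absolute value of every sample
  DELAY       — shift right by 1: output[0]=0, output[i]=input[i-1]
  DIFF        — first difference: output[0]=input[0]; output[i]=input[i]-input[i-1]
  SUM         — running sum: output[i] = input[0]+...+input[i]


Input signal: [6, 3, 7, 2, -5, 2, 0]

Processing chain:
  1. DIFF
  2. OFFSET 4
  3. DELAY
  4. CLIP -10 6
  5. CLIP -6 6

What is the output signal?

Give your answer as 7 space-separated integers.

Answer: 0 6 1 6 -1 -3 6

Derivation:
Input: [6, 3, 7, 2, -5, 2, 0]
Stage 1 (DIFF): s[0]=6, 3-6=-3, 7-3=4, 2-7=-5, -5-2=-7, 2--5=7, 0-2=-2 -> [6, -3, 4, -5, -7, 7, -2]
Stage 2 (OFFSET 4): 6+4=10, -3+4=1, 4+4=8, -5+4=-1, -7+4=-3, 7+4=11, -2+4=2 -> [10, 1, 8, -1, -3, 11, 2]
Stage 3 (DELAY): [0, 10, 1, 8, -1, -3, 11] = [0, 10, 1, 8, -1, -3, 11] -> [0, 10, 1, 8, -1, -3, 11]
Stage 4 (CLIP -10 6): clip(0,-10,6)=0, clip(10,-10,6)=6, clip(1,-10,6)=1, clip(8,-10,6)=6, clip(-1,-10,6)=-1, clip(-3,-10,6)=-3, clip(11,-10,6)=6 -> [0, 6, 1, 6, -1, -3, 6]
Stage 5 (CLIP -6 6): clip(0,-6,6)=0, clip(6,-6,6)=6, clip(1,-6,6)=1, clip(6,-6,6)=6, clip(-1,-6,6)=-1, clip(-3,-6,6)=-3, clip(6,-6,6)=6 -> [0, 6, 1, 6, -1, -3, 6]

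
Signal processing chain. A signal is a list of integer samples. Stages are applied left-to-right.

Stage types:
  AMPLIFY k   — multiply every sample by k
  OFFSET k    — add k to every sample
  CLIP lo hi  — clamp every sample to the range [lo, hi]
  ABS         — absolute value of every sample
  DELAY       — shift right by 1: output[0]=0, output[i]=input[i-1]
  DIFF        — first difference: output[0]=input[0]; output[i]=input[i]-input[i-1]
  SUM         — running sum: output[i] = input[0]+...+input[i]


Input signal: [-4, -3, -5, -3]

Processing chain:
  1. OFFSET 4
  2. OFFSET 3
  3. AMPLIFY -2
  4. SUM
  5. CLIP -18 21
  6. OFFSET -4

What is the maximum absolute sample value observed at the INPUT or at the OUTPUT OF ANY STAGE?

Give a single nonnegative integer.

Answer: 26

Derivation:
Input: [-4, -3, -5, -3] (max |s|=5)
Stage 1 (OFFSET 4): -4+4=0, -3+4=1, -5+4=-1, -3+4=1 -> [0, 1, -1, 1] (max |s|=1)
Stage 2 (OFFSET 3): 0+3=3, 1+3=4, -1+3=2, 1+3=4 -> [3, 4, 2, 4] (max |s|=4)
Stage 3 (AMPLIFY -2): 3*-2=-6, 4*-2=-8, 2*-2=-4, 4*-2=-8 -> [-6, -8, -4, -8] (max |s|=8)
Stage 4 (SUM): sum[0..0]=-6, sum[0..1]=-14, sum[0..2]=-18, sum[0..3]=-26 -> [-6, -14, -18, -26] (max |s|=26)
Stage 5 (CLIP -18 21): clip(-6,-18,21)=-6, clip(-14,-18,21)=-14, clip(-18,-18,21)=-18, clip(-26,-18,21)=-18 -> [-6, -14, -18, -18] (max |s|=18)
Stage 6 (OFFSET -4): -6+-4=-10, -14+-4=-18, -18+-4=-22, -18+-4=-22 -> [-10, -18, -22, -22] (max |s|=22)
Overall max amplitude: 26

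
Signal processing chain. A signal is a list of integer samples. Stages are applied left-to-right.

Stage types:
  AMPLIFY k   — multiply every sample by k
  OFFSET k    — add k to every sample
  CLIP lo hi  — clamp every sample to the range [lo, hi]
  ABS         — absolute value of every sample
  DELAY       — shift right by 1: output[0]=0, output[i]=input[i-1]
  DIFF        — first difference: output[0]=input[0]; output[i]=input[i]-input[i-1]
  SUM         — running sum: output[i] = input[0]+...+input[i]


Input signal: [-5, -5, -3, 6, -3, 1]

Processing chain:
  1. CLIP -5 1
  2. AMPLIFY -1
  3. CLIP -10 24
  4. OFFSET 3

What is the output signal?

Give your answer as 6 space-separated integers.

Answer: 8 8 6 2 6 2

Derivation:
Input: [-5, -5, -3, 6, -3, 1]
Stage 1 (CLIP -5 1): clip(-5,-5,1)=-5, clip(-5,-5,1)=-5, clip(-3,-5,1)=-3, clip(6,-5,1)=1, clip(-3,-5,1)=-3, clip(1,-5,1)=1 -> [-5, -5, -3, 1, -3, 1]
Stage 2 (AMPLIFY -1): -5*-1=5, -5*-1=5, -3*-1=3, 1*-1=-1, -3*-1=3, 1*-1=-1 -> [5, 5, 3, -1, 3, -1]
Stage 3 (CLIP -10 24): clip(5,-10,24)=5, clip(5,-10,24)=5, clip(3,-10,24)=3, clip(-1,-10,24)=-1, clip(3,-10,24)=3, clip(-1,-10,24)=-1 -> [5, 5, 3, -1, 3, -1]
Stage 4 (OFFSET 3): 5+3=8, 5+3=8, 3+3=6, -1+3=2, 3+3=6, -1+3=2 -> [8, 8, 6, 2, 6, 2]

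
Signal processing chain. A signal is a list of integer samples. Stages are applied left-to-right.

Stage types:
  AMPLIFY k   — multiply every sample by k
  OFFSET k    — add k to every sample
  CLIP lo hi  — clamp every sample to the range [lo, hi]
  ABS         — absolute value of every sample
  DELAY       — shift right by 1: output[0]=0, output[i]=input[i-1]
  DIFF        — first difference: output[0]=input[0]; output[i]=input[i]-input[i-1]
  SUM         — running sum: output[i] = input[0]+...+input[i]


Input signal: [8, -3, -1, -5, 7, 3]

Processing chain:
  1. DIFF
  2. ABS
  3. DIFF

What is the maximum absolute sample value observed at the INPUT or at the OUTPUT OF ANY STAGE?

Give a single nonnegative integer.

Input: [8, -3, -1, -5, 7, 3] (max |s|=8)
Stage 1 (DIFF): s[0]=8, -3-8=-11, -1--3=2, -5--1=-4, 7--5=12, 3-7=-4 -> [8, -11, 2, -4, 12, -4] (max |s|=12)
Stage 2 (ABS): |8|=8, |-11|=11, |2|=2, |-4|=4, |12|=12, |-4|=4 -> [8, 11, 2, 4, 12, 4] (max |s|=12)
Stage 3 (DIFF): s[0]=8, 11-8=3, 2-11=-9, 4-2=2, 12-4=8, 4-12=-8 -> [8, 3, -9, 2, 8, -8] (max |s|=9)
Overall max amplitude: 12

Answer: 12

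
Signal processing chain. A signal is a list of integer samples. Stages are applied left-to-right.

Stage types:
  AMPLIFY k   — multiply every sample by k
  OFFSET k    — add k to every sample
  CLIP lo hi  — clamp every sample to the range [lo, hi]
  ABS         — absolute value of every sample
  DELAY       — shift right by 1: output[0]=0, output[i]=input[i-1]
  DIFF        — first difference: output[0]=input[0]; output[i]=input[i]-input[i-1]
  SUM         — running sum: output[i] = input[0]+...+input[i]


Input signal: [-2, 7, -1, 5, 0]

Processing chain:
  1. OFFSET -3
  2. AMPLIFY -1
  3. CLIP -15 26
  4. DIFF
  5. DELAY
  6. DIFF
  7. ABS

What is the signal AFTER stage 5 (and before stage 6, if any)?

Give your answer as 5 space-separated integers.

Input: [-2, 7, -1, 5, 0]
Stage 1 (OFFSET -3): -2+-3=-5, 7+-3=4, -1+-3=-4, 5+-3=2, 0+-3=-3 -> [-5, 4, -4, 2, -3]
Stage 2 (AMPLIFY -1): -5*-1=5, 4*-1=-4, -4*-1=4, 2*-1=-2, -3*-1=3 -> [5, -4, 4, -2, 3]
Stage 3 (CLIP -15 26): clip(5,-15,26)=5, clip(-4,-15,26)=-4, clip(4,-15,26)=4, clip(-2,-15,26)=-2, clip(3,-15,26)=3 -> [5, -4, 4, -2, 3]
Stage 4 (DIFF): s[0]=5, -4-5=-9, 4--4=8, -2-4=-6, 3--2=5 -> [5, -9, 8, -6, 5]
Stage 5 (DELAY): [0, 5, -9, 8, -6] = [0, 5, -9, 8, -6] -> [0, 5, -9, 8, -6]

Answer: 0 5 -9 8 -6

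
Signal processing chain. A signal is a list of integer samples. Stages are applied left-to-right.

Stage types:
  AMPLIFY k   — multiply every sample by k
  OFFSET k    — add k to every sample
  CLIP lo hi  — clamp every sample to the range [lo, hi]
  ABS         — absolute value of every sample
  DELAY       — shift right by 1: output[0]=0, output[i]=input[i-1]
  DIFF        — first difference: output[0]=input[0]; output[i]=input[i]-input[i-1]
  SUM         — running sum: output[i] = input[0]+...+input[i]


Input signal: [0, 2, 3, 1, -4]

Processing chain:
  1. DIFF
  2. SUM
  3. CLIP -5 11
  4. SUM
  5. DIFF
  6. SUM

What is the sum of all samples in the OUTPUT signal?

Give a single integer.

Input: [0, 2, 3, 1, -4]
Stage 1 (DIFF): s[0]=0, 2-0=2, 3-2=1, 1-3=-2, -4-1=-5 -> [0, 2, 1, -2, -5]
Stage 2 (SUM): sum[0..0]=0, sum[0..1]=2, sum[0..2]=3, sum[0..3]=1, sum[0..4]=-4 -> [0, 2, 3, 1, -4]
Stage 3 (CLIP -5 11): clip(0,-5,11)=0, clip(2,-5,11)=2, clip(3,-5,11)=3, clip(1,-5,11)=1, clip(-4,-5,11)=-4 -> [0, 2, 3, 1, -4]
Stage 4 (SUM): sum[0..0]=0, sum[0..1]=2, sum[0..2]=5, sum[0..3]=6, sum[0..4]=2 -> [0, 2, 5, 6, 2]
Stage 5 (DIFF): s[0]=0, 2-0=2, 5-2=3, 6-5=1, 2-6=-4 -> [0, 2, 3, 1, -4]
Stage 6 (SUM): sum[0..0]=0, sum[0..1]=2, sum[0..2]=5, sum[0..3]=6, sum[0..4]=2 -> [0, 2, 5, 6, 2]
Output sum: 15

Answer: 15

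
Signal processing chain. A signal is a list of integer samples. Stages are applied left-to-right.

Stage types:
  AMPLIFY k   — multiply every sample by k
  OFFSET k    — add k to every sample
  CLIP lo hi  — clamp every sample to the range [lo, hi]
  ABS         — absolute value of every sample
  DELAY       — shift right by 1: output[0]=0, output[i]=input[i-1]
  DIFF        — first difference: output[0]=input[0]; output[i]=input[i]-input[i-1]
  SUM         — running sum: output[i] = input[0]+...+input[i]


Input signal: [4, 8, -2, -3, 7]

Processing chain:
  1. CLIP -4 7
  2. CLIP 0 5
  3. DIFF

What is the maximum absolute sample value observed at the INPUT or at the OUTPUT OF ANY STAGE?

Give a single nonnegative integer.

Input: [4, 8, -2, -3, 7] (max |s|=8)
Stage 1 (CLIP -4 7): clip(4,-4,7)=4, clip(8,-4,7)=7, clip(-2,-4,7)=-2, clip(-3,-4,7)=-3, clip(7,-4,7)=7 -> [4, 7, -2, -3, 7] (max |s|=7)
Stage 2 (CLIP 0 5): clip(4,0,5)=4, clip(7,0,5)=5, clip(-2,0,5)=0, clip(-3,0,5)=0, clip(7,0,5)=5 -> [4, 5, 0, 0, 5] (max |s|=5)
Stage 3 (DIFF): s[0]=4, 5-4=1, 0-5=-5, 0-0=0, 5-0=5 -> [4, 1, -5, 0, 5] (max |s|=5)
Overall max amplitude: 8

Answer: 8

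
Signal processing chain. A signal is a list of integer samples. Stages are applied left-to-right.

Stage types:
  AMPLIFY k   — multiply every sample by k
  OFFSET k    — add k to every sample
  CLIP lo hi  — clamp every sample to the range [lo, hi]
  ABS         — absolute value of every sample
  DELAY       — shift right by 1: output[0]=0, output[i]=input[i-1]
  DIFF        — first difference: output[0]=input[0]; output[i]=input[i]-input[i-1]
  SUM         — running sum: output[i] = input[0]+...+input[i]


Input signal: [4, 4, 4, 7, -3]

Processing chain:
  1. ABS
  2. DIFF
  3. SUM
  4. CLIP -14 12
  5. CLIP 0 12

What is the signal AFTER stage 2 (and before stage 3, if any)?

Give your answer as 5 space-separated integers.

Answer: 4 0 0 3 -4

Derivation:
Input: [4, 4, 4, 7, -3]
Stage 1 (ABS): |4|=4, |4|=4, |4|=4, |7|=7, |-3|=3 -> [4, 4, 4, 7, 3]
Stage 2 (DIFF): s[0]=4, 4-4=0, 4-4=0, 7-4=3, 3-7=-4 -> [4, 0, 0, 3, -4]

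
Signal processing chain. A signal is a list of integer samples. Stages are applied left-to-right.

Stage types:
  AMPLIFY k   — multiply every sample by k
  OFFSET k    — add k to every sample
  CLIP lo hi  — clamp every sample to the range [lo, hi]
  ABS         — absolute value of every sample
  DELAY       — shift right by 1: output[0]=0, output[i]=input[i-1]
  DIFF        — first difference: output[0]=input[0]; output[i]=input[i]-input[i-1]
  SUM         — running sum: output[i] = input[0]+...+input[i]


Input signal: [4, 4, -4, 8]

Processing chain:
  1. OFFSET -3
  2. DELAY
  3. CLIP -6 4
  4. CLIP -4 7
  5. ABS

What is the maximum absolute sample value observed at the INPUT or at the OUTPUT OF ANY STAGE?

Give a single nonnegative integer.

Input: [4, 4, -4, 8] (max |s|=8)
Stage 1 (OFFSET -3): 4+-3=1, 4+-3=1, -4+-3=-7, 8+-3=5 -> [1, 1, -7, 5] (max |s|=7)
Stage 2 (DELAY): [0, 1, 1, -7] = [0, 1, 1, -7] -> [0, 1, 1, -7] (max |s|=7)
Stage 3 (CLIP -6 4): clip(0,-6,4)=0, clip(1,-6,4)=1, clip(1,-6,4)=1, clip(-7,-6,4)=-6 -> [0, 1, 1, -6] (max |s|=6)
Stage 4 (CLIP -4 7): clip(0,-4,7)=0, clip(1,-4,7)=1, clip(1,-4,7)=1, clip(-6,-4,7)=-4 -> [0, 1, 1, -4] (max |s|=4)
Stage 5 (ABS): |0|=0, |1|=1, |1|=1, |-4|=4 -> [0, 1, 1, 4] (max |s|=4)
Overall max amplitude: 8

Answer: 8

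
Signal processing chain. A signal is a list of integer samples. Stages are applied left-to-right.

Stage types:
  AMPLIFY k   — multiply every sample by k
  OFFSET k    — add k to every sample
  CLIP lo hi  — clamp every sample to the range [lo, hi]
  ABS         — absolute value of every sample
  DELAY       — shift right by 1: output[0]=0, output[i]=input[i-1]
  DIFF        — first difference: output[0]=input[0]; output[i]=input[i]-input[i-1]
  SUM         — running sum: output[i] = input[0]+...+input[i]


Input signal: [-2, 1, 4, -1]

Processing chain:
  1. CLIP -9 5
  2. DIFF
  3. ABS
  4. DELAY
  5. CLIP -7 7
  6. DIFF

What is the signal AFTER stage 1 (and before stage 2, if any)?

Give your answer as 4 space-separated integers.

Input: [-2, 1, 4, -1]
Stage 1 (CLIP -9 5): clip(-2,-9,5)=-2, clip(1,-9,5)=1, clip(4,-9,5)=4, clip(-1,-9,5)=-1 -> [-2, 1, 4, -1]

Answer: -2 1 4 -1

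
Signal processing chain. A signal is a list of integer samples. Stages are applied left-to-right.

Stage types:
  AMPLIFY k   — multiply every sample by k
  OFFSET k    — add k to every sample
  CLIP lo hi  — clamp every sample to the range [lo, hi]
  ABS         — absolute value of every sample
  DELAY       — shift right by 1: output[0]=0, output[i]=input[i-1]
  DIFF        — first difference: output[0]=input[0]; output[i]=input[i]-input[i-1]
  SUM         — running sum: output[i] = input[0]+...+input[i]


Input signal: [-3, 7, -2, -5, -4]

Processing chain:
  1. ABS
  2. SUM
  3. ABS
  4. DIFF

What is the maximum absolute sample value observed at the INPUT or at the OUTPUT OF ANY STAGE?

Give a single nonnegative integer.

Answer: 21

Derivation:
Input: [-3, 7, -2, -5, -4] (max |s|=7)
Stage 1 (ABS): |-3|=3, |7|=7, |-2|=2, |-5|=5, |-4|=4 -> [3, 7, 2, 5, 4] (max |s|=7)
Stage 2 (SUM): sum[0..0]=3, sum[0..1]=10, sum[0..2]=12, sum[0..3]=17, sum[0..4]=21 -> [3, 10, 12, 17, 21] (max |s|=21)
Stage 3 (ABS): |3|=3, |10|=10, |12|=12, |17|=17, |21|=21 -> [3, 10, 12, 17, 21] (max |s|=21)
Stage 4 (DIFF): s[0]=3, 10-3=7, 12-10=2, 17-12=5, 21-17=4 -> [3, 7, 2, 5, 4] (max |s|=7)
Overall max amplitude: 21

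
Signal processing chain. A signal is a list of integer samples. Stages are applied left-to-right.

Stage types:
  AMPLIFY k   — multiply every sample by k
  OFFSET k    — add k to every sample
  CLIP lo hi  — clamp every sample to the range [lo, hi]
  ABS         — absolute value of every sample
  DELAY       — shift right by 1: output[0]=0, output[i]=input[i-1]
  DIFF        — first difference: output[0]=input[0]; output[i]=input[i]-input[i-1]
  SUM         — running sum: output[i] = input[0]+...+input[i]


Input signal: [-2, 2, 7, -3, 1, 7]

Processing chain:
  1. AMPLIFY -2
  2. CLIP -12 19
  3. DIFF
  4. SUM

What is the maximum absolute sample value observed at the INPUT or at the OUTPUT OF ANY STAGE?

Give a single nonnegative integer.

Input: [-2, 2, 7, -3, 1, 7] (max |s|=7)
Stage 1 (AMPLIFY -2): -2*-2=4, 2*-2=-4, 7*-2=-14, -3*-2=6, 1*-2=-2, 7*-2=-14 -> [4, -4, -14, 6, -2, -14] (max |s|=14)
Stage 2 (CLIP -12 19): clip(4,-12,19)=4, clip(-4,-12,19)=-4, clip(-14,-12,19)=-12, clip(6,-12,19)=6, clip(-2,-12,19)=-2, clip(-14,-12,19)=-12 -> [4, -4, -12, 6, -2, -12] (max |s|=12)
Stage 3 (DIFF): s[0]=4, -4-4=-8, -12--4=-8, 6--12=18, -2-6=-8, -12--2=-10 -> [4, -8, -8, 18, -8, -10] (max |s|=18)
Stage 4 (SUM): sum[0..0]=4, sum[0..1]=-4, sum[0..2]=-12, sum[0..3]=6, sum[0..4]=-2, sum[0..5]=-12 -> [4, -4, -12, 6, -2, -12] (max |s|=12)
Overall max amplitude: 18

Answer: 18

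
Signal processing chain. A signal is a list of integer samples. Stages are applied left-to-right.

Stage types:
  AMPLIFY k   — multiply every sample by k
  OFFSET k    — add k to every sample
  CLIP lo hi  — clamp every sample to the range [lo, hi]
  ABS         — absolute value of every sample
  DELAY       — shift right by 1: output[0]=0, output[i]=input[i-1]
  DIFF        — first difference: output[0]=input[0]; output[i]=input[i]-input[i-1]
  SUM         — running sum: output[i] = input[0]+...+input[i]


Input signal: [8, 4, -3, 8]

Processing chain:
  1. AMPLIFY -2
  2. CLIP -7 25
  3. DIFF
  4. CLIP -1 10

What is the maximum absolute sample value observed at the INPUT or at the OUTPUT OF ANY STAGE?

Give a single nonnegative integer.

Input: [8, 4, -3, 8] (max |s|=8)
Stage 1 (AMPLIFY -2): 8*-2=-16, 4*-2=-8, -3*-2=6, 8*-2=-16 -> [-16, -8, 6, -16] (max |s|=16)
Stage 2 (CLIP -7 25): clip(-16,-7,25)=-7, clip(-8,-7,25)=-7, clip(6,-7,25)=6, clip(-16,-7,25)=-7 -> [-7, -7, 6, -7] (max |s|=7)
Stage 3 (DIFF): s[0]=-7, -7--7=0, 6--7=13, -7-6=-13 -> [-7, 0, 13, -13] (max |s|=13)
Stage 4 (CLIP -1 10): clip(-7,-1,10)=-1, clip(0,-1,10)=0, clip(13,-1,10)=10, clip(-13,-1,10)=-1 -> [-1, 0, 10, -1] (max |s|=10)
Overall max amplitude: 16

Answer: 16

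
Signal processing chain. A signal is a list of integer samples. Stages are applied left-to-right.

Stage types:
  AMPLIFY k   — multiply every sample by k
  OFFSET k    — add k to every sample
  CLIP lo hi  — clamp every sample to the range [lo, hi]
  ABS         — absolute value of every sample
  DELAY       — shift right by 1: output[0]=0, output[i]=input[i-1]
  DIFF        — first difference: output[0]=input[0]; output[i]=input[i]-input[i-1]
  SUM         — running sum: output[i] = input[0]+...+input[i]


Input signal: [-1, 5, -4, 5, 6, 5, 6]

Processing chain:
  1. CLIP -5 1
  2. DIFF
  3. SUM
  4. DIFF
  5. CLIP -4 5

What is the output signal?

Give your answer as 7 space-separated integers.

Answer: -1 2 -4 5 0 0 0

Derivation:
Input: [-1, 5, -4, 5, 6, 5, 6]
Stage 1 (CLIP -5 1): clip(-1,-5,1)=-1, clip(5,-5,1)=1, clip(-4,-5,1)=-4, clip(5,-5,1)=1, clip(6,-5,1)=1, clip(5,-5,1)=1, clip(6,-5,1)=1 -> [-1, 1, -4, 1, 1, 1, 1]
Stage 2 (DIFF): s[0]=-1, 1--1=2, -4-1=-5, 1--4=5, 1-1=0, 1-1=0, 1-1=0 -> [-1, 2, -5, 5, 0, 0, 0]
Stage 3 (SUM): sum[0..0]=-1, sum[0..1]=1, sum[0..2]=-4, sum[0..3]=1, sum[0..4]=1, sum[0..5]=1, sum[0..6]=1 -> [-1, 1, -4, 1, 1, 1, 1]
Stage 4 (DIFF): s[0]=-1, 1--1=2, -4-1=-5, 1--4=5, 1-1=0, 1-1=0, 1-1=0 -> [-1, 2, -5, 5, 0, 0, 0]
Stage 5 (CLIP -4 5): clip(-1,-4,5)=-1, clip(2,-4,5)=2, clip(-5,-4,5)=-4, clip(5,-4,5)=5, clip(0,-4,5)=0, clip(0,-4,5)=0, clip(0,-4,5)=0 -> [-1, 2, -4, 5, 0, 0, 0]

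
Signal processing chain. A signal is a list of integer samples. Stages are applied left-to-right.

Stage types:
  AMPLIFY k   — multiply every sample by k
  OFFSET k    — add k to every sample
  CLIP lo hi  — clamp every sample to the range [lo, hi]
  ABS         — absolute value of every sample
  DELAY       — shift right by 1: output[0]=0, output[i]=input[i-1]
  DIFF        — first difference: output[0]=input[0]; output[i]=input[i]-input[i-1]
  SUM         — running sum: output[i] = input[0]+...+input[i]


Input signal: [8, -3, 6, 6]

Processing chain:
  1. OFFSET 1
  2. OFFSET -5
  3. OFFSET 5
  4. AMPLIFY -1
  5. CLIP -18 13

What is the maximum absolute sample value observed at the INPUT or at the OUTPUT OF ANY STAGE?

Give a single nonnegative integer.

Input: [8, -3, 6, 6] (max |s|=8)
Stage 1 (OFFSET 1): 8+1=9, -3+1=-2, 6+1=7, 6+1=7 -> [9, -2, 7, 7] (max |s|=9)
Stage 2 (OFFSET -5): 9+-5=4, -2+-5=-7, 7+-5=2, 7+-5=2 -> [4, -7, 2, 2] (max |s|=7)
Stage 3 (OFFSET 5): 4+5=9, -7+5=-2, 2+5=7, 2+5=7 -> [9, -2, 7, 7] (max |s|=9)
Stage 4 (AMPLIFY -1): 9*-1=-9, -2*-1=2, 7*-1=-7, 7*-1=-7 -> [-9, 2, -7, -7] (max |s|=9)
Stage 5 (CLIP -18 13): clip(-9,-18,13)=-9, clip(2,-18,13)=2, clip(-7,-18,13)=-7, clip(-7,-18,13)=-7 -> [-9, 2, -7, -7] (max |s|=9)
Overall max amplitude: 9

Answer: 9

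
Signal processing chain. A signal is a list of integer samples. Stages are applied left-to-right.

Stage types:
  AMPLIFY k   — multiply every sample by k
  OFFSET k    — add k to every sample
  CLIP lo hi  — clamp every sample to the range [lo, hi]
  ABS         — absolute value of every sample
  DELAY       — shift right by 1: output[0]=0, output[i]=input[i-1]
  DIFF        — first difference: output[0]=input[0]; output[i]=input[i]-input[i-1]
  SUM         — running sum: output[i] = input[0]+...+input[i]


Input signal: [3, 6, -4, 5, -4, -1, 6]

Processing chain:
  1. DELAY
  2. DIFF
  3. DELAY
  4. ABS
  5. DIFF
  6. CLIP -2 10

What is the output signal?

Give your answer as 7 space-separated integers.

Answer: 0 0 3 0 7 -1 0

Derivation:
Input: [3, 6, -4, 5, -4, -1, 6]
Stage 1 (DELAY): [0, 3, 6, -4, 5, -4, -1] = [0, 3, 6, -4, 5, -4, -1] -> [0, 3, 6, -4, 5, -4, -1]
Stage 2 (DIFF): s[0]=0, 3-0=3, 6-3=3, -4-6=-10, 5--4=9, -4-5=-9, -1--4=3 -> [0, 3, 3, -10, 9, -9, 3]
Stage 3 (DELAY): [0, 0, 3, 3, -10, 9, -9] = [0, 0, 3, 3, -10, 9, -9] -> [0, 0, 3, 3, -10, 9, -9]
Stage 4 (ABS): |0|=0, |0|=0, |3|=3, |3|=3, |-10|=10, |9|=9, |-9|=9 -> [0, 0, 3, 3, 10, 9, 9]
Stage 5 (DIFF): s[0]=0, 0-0=0, 3-0=3, 3-3=0, 10-3=7, 9-10=-1, 9-9=0 -> [0, 0, 3, 0, 7, -1, 0]
Stage 6 (CLIP -2 10): clip(0,-2,10)=0, clip(0,-2,10)=0, clip(3,-2,10)=3, clip(0,-2,10)=0, clip(7,-2,10)=7, clip(-1,-2,10)=-1, clip(0,-2,10)=0 -> [0, 0, 3, 0, 7, -1, 0]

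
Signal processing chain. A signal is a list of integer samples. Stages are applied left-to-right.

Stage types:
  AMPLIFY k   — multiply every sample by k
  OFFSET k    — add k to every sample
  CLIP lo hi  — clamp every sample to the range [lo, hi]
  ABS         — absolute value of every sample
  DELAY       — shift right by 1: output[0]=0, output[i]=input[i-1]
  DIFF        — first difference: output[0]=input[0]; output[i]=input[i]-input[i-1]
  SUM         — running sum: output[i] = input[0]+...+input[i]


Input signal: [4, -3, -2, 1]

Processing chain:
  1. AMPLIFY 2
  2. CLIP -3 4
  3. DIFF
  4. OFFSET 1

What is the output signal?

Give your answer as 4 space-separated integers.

Answer: 5 -6 1 6

Derivation:
Input: [4, -3, -2, 1]
Stage 1 (AMPLIFY 2): 4*2=8, -3*2=-6, -2*2=-4, 1*2=2 -> [8, -6, -4, 2]
Stage 2 (CLIP -3 4): clip(8,-3,4)=4, clip(-6,-3,4)=-3, clip(-4,-3,4)=-3, clip(2,-3,4)=2 -> [4, -3, -3, 2]
Stage 3 (DIFF): s[0]=4, -3-4=-7, -3--3=0, 2--3=5 -> [4, -7, 0, 5]
Stage 4 (OFFSET 1): 4+1=5, -7+1=-6, 0+1=1, 5+1=6 -> [5, -6, 1, 6]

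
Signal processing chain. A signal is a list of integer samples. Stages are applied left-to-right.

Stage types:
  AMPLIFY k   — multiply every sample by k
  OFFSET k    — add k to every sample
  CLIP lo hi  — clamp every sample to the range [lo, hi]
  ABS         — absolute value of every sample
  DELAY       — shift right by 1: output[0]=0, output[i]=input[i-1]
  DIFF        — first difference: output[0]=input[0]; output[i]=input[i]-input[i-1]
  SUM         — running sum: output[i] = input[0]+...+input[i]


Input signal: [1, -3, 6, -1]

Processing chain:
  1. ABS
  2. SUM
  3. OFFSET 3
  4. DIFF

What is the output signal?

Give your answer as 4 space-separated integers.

Input: [1, -3, 6, -1]
Stage 1 (ABS): |1|=1, |-3|=3, |6|=6, |-1|=1 -> [1, 3, 6, 1]
Stage 2 (SUM): sum[0..0]=1, sum[0..1]=4, sum[0..2]=10, sum[0..3]=11 -> [1, 4, 10, 11]
Stage 3 (OFFSET 3): 1+3=4, 4+3=7, 10+3=13, 11+3=14 -> [4, 7, 13, 14]
Stage 4 (DIFF): s[0]=4, 7-4=3, 13-7=6, 14-13=1 -> [4, 3, 6, 1]

Answer: 4 3 6 1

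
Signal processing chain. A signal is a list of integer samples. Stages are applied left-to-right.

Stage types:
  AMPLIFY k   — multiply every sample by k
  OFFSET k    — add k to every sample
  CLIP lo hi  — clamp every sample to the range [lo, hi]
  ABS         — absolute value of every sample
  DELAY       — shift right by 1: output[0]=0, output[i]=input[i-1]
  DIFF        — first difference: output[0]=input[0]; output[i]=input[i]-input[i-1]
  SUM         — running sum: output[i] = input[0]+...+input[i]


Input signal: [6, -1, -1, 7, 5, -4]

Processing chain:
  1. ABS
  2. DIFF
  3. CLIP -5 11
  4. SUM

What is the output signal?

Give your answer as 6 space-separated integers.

Input: [6, -1, -1, 7, 5, -4]
Stage 1 (ABS): |6|=6, |-1|=1, |-1|=1, |7|=7, |5|=5, |-4|=4 -> [6, 1, 1, 7, 5, 4]
Stage 2 (DIFF): s[0]=6, 1-6=-5, 1-1=0, 7-1=6, 5-7=-2, 4-5=-1 -> [6, -5, 0, 6, -2, -1]
Stage 3 (CLIP -5 11): clip(6,-5,11)=6, clip(-5,-5,11)=-5, clip(0,-5,11)=0, clip(6,-5,11)=6, clip(-2,-5,11)=-2, clip(-1,-5,11)=-1 -> [6, -5, 0, 6, -2, -1]
Stage 4 (SUM): sum[0..0]=6, sum[0..1]=1, sum[0..2]=1, sum[0..3]=7, sum[0..4]=5, sum[0..5]=4 -> [6, 1, 1, 7, 5, 4]

Answer: 6 1 1 7 5 4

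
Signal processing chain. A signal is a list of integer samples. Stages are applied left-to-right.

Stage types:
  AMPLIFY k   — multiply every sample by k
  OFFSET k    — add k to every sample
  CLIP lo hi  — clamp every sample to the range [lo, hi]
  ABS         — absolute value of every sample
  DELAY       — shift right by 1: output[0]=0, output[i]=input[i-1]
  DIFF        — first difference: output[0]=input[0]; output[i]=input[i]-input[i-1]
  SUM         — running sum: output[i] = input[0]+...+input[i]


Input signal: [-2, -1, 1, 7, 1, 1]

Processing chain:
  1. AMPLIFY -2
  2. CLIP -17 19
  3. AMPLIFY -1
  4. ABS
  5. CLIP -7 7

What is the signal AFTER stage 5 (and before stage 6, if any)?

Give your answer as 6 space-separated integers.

Answer: 4 2 2 7 2 2

Derivation:
Input: [-2, -1, 1, 7, 1, 1]
Stage 1 (AMPLIFY -2): -2*-2=4, -1*-2=2, 1*-2=-2, 7*-2=-14, 1*-2=-2, 1*-2=-2 -> [4, 2, -2, -14, -2, -2]
Stage 2 (CLIP -17 19): clip(4,-17,19)=4, clip(2,-17,19)=2, clip(-2,-17,19)=-2, clip(-14,-17,19)=-14, clip(-2,-17,19)=-2, clip(-2,-17,19)=-2 -> [4, 2, -2, -14, -2, -2]
Stage 3 (AMPLIFY -1): 4*-1=-4, 2*-1=-2, -2*-1=2, -14*-1=14, -2*-1=2, -2*-1=2 -> [-4, -2, 2, 14, 2, 2]
Stage 4 (ABS): |-4|=4, |-2|=2, |2|=2, |14|=14, |2|=2, |2|=2 -> [4, 2, 2, 14, 2, 2]
Stage 5 (CLIP -7 7): clip(4,-7,7)=4, clip(2,-7,7)=2, clip(2,-7,7)=2, clip(14,-7,7)=7, clip(2,-7,7)=2, clip(2,-7,7)=2 -> [4, 2, 2, 7, 2, 2]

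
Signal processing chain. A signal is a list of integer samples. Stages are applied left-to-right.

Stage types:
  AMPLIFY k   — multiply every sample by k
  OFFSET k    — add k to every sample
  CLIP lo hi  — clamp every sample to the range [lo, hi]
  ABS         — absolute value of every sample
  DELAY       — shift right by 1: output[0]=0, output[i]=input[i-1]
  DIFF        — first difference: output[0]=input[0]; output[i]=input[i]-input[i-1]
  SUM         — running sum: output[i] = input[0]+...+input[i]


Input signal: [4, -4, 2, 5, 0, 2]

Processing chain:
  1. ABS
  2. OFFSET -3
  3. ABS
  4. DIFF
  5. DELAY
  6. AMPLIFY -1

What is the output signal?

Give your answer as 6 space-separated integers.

Input: [4, -4, 2, 5, 0, 2]
Stage 1 (ABS): |4|=4, |-4|=4, |2|=2, |5|=5, |0|=0, |2|=2 -> [4, 4, 2, 5, 0, 2]
Stage 2 (OFFSET -3): 4+-3=1, 4+-3=1, 2+-3=-1, 5+-3=2, 0+-3=-3, 2+-3=-1 -> [1, 1, -1, 2, -3, -1]
Stage 3 (ABS): |1|=1, |1|=1, |-1|=1, |2|=2, |-3|=3, |-1|=1 -> [1, 1, 1, 2, 3, 1]
Stage 4 (DIFF): s[0]=1, 1-1=0, 1-1=0, 2-1=1, 3-2=1, 1-3=-2 -> [1, 0, 0, 1, 1, -2]
Stage 5 (DELAY): [0, 1, 0, 0, 1, 1] = [0, 1, 0, 0, 1, 1] -> [0, 1, 0, 0, 1, 1]
Stage 6 (AMPLIFY -1): 0*-1=0, 1*-1=-1, 0*-1=0, 0*-1=0, 1*-1=-1, 1*-1=-1 -> [0, -1, 0, 0, -1, -1]

Answer: 0 -1 0 0 -1 -1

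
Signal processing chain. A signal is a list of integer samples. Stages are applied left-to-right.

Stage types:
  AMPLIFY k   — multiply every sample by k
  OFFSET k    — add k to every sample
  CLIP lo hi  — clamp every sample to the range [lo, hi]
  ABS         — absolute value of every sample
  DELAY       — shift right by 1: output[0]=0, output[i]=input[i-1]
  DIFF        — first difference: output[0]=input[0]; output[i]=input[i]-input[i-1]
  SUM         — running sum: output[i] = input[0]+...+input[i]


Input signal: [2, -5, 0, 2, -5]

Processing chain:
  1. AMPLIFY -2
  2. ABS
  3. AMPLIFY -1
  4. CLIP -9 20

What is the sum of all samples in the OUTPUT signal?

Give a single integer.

Input: [2, -5, 0, 2, -5]
Stage 1 (AMPLIFY -2): 2*-2=-4, -5*-2=10, 0*-2=0, 2*-2=-4, -5*-2=10 -> [-4, 10, 0, -4, 10]
Stage 2 (ABS): |-4|=4, |10|=10, |0|=0, |-4|=4, |10|=10 -> [4, 10, 0, 4, 10]
Stage 3 (AMPLIFY -1): 4*-1=-4, 10*-1=-10, 0*-1=0, 4*-1=-4, 10*-1=-10 -> [-4, -10, 0, -4, -10]
Stage 4 (CLIP -9 20): clip(-4,-9,20)=-4, clip(-10,-9,20)=-9, clip(0,-9,20)=0, clip(-4,-9,20)=-4, clip(-10,-9,20)=-9 -> [-4, -9, 0, -4, -9]
Output sum: -26

Answer: -26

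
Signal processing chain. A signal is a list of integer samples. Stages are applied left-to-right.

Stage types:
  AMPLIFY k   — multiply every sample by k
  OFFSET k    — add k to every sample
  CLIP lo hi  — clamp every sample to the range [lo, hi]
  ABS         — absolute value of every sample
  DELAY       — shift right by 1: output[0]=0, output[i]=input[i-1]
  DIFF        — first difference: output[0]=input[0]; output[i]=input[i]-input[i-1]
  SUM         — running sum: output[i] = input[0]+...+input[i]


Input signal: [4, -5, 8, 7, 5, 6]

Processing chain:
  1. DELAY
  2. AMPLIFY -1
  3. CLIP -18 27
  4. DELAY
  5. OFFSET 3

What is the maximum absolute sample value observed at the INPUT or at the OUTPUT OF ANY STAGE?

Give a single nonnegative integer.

Answer: 8

Derivation:
Input: [4, -5, 8, 7, 5, 6] (max |s|=8)
Stage 1 (DELAY): [0, 4, -5, 8, 7, 5] = [0, 4, -5, 8, 7, 5] -> [0, 4, -5, 8, 7, 5] (max |s|=8)
Stage 2 (AMPLIFY -1): 0*-1=0, 4*-1=-4, -5*-1=5, 8*-1=-8, 7*-1=-7, 5*-1=-5 -> [0, -4, 5, -8, -7, -5] (max |s|=8)
Stage 3 (CLIP -18 27): clip(0,-18,27)=0, clip(-4,-18,27)=-4, clip(5,-18,27)=5, clip(-8,-18,27)=-8, clip(-7,-18,27)=-7, clip(-5,-18,27)=-5 -> [0, -4, 5, -8, -7, -5] (max |s|=8)
Stage 4 (DELAY): [0, 0, -4, 5, -8, -7] = [0, 0, -4, 5, -8, -7] -> [0, 0, -4, 5, -8, -7] (max |s|=8)
Stage 5 (OFFSET 3): 0+3=3, 0+3=3, -4+3=-1, 5+3=8, -8+3=-5, -7+3=-4 -> [3, 3, -1, 8, -5, -4] (max |s|=8)
Overall max amplitude: 8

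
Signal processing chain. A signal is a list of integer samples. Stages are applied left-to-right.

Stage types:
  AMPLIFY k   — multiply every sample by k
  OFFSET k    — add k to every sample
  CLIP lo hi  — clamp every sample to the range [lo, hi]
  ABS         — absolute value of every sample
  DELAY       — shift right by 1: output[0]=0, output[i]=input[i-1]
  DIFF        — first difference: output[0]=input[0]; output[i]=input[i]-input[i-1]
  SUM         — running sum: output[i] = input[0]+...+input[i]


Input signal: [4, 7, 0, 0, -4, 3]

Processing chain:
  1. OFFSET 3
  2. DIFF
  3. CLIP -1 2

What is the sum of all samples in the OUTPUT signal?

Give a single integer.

Answer: 4

Derivation:
Input: [4, 7, 0, 0, -4, 3]
Stage 1 (OFFSET 3): 4+3=7, 7+3=10, 0+3=3, 0+3=3, -4+3=-1, 3+3=6 -> [7, 10, 3, 3, -1, 6]
Stage 2 (DIFF): s[0]=7, 10-7=3, 3-10=-7, 3-3=0, -1-3=-4, 6--1=7 -> [7, 3, -7, 0, -4, 7]
Stage 3 (CLIP -1 2): clip(7,-1,2)=2, clip(3,-1,2)=2, clip(-7,-1,2)=-1, clip(0,-1,2)=0, clip(-4,-1,2)=-1, clip(7,-1,2)=2 -> [2, 2, -1, 0, -1, 2]
Output sum: 4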